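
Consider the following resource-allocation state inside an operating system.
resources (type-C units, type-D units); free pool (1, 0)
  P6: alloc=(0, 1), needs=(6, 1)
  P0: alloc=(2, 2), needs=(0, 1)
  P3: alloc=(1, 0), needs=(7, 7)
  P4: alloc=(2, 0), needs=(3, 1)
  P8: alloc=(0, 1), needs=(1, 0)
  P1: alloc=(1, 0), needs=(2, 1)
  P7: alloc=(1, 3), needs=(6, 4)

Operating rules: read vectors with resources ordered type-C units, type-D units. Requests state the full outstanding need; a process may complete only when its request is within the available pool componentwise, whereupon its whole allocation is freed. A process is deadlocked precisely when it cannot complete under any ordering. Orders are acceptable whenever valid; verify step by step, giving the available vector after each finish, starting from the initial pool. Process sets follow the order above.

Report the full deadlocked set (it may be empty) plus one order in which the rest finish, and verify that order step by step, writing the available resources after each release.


No process is deadlocked.
Key observation: no deadlock: P8 fits now, and the freed resources carry the rest through.
A valid finishing order for the others: P8, P0, P1, P4, P6, P7, P3. Walking it through:
  pool = (1, 0)
  P8 needs (1, 0) <= (1, 0) -> finishes; pool += (0, 1) = (1, 1)
  P0 needs (0, 1) <= (1, 1) -> finishes; pool += (2, 2) = (3, 3)
  P1 needs (2, 1) <= (3, 3) -> finishes; pool += (1, 0) = (4, 3)
  P4 needs (3, 1) <= (4, 3) -> finishes; pool += (2, 0) = (6, 3)
  P6 needs (6, 1) <= (6, 3) -> finishes; pool += (0, 1) = (6, 4)
  P7 needs (6, 4) <= (6, 4) -> finishes; pool += (1, 3) = (7, 7)
  P3 needs (7, 7) <= (7, 7) -> finishes; pool += (1, 0) = (8, 7)


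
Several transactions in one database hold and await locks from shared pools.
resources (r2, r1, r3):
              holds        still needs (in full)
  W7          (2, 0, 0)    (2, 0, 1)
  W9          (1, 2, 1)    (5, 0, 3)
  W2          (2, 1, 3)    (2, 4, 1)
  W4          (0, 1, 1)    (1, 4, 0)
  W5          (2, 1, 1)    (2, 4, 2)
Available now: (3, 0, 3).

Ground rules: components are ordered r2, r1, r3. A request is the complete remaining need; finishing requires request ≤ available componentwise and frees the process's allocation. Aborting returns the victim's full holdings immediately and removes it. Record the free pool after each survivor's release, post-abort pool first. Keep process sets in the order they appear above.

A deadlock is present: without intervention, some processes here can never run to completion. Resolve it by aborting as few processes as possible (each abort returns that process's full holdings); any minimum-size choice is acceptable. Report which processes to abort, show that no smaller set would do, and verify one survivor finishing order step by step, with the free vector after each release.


The answer: abort W4 and W5.
Key observation: the deadlocked W2 becomes finishable only because W4 and W5 released (2, 2, 2); it completes at step 3 below.
Minimality, checking each single-abort alternative: W7 alone leaves W2 blocked (short on r1); W9 alone leaves W2 blocked (short on r1); W2 alone leaves W4 blocked (short on r1); W4 alone leaves W2 blocked (short on r1); W5 alone leaves W2 blocked (short on r1).
The survivors complete as W9, W7, W2. Verifying each step (starting from the post-abort pool):
  pool = (5, 2, 5)
  W9 needs (5, 0, 3) <= (5, 2, 5) -> finishes; pool += (1, 2, 1) = (6, 4, 6)
  W7 needs (2, 0, 1) <= (6, 4, 6) -> finishes; pool += (2, 0, 0) = (8, 4, 6)
  W2 needs (2, 4, 1) <= (8, 4, 6) -> finishes; pool += (2, 1, 3) = (10, 5, 9)


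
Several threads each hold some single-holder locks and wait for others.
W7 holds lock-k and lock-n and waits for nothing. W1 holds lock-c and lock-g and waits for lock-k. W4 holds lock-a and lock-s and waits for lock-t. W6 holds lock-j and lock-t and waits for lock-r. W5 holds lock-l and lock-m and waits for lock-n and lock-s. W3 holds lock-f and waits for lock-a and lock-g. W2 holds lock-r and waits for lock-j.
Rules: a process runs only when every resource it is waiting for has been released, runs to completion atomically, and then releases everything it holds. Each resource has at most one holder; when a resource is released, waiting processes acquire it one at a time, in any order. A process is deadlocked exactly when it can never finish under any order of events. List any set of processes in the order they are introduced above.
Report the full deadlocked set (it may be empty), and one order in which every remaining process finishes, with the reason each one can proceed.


Deadlocked: W4, W6, W5, W3 and W2.
Key observation: the loop W6 -> W2 -> W6 blocks itself forever; W4, W5 and W3 wait into the deadlock from upstream.
One completion order for the rest: W7, W1.
Verifying each step:
  W7: no waits; runs immediately, freeing lock-k and lock-n
  W1 waits on lock-k — all released -> runs and releases lock-c and lock-g


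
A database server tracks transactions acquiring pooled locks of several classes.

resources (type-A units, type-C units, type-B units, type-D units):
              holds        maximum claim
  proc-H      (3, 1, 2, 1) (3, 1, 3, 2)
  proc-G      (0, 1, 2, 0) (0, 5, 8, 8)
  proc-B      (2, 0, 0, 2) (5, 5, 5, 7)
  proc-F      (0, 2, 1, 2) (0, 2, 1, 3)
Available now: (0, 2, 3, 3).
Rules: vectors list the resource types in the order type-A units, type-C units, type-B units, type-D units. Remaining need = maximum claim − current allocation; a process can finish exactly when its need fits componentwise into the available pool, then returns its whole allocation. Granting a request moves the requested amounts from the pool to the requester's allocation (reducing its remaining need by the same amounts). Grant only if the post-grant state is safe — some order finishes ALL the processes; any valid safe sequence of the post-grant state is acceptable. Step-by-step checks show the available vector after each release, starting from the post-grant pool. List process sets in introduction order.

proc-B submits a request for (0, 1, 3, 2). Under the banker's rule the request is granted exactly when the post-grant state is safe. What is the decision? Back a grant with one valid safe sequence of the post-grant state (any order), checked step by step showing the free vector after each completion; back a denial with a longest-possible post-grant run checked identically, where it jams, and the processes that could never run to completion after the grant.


GRANT — the state after the grant stays safe, e.g. via proc-F, proc-H, proc-B, proc-G.
Key observation: even at the reduced pool (0, 1, 0, 1), proc-F fits immediately, so safety survives the grant.
Verifying the post-grant state step by step:
  pool = (0, 1, 0, 1)
  proc-F needs (0, 0, 0, 1) <= (0, 1, 0, 1) -> finishes; pool += (0, 2, 1, 2) = (0, 3, 1, 3)
  proc-H needs (0, 0, 1, 1) <= (0, 3, 1, 3) -> finishes; pool += (3, 1, 2, 1) = (3, 4, 3, 4)
  proc-B needs (3, 4, 2, 3) <= (3, 4, 3, 4) -> finishes; pool += (2, 1, 3, 4) = (5, 5, 6, 8)
  proc-G needs (0, 4, 6, 8) <= (5, 5, 6, 8) -> finishes; pool += (0, 1, 2, 0) = (5, 6, 8, 8)


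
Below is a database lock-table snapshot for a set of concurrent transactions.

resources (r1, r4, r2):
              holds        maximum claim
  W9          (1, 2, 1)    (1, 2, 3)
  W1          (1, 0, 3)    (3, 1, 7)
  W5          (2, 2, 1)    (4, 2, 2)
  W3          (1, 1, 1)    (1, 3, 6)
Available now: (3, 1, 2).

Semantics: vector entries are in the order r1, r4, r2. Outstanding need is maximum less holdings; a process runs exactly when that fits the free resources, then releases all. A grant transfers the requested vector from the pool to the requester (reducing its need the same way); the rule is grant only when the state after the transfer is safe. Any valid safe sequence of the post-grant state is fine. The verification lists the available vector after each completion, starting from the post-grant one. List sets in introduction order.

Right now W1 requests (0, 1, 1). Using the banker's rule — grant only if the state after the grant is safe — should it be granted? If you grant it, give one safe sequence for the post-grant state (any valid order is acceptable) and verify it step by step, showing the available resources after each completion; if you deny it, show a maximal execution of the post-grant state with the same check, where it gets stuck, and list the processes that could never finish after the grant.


GRANT — the state after the grant stays safe, e.g. via W5, W9, W1, W3.
Key observation: after the grant the pool drops to (3, 0, 1), which still lets W5 finish first and unwind the rest.
Verifying the post-grant state step by step:
  pool = (3, 0, 1)
  W5: need (2, 0, 1) fits (3, 0, 1); releases (2, 2, 1), pool now (5, 2, 2)
  W9: need (0, 0, 2) fits (5, 2, 2); releases (1, 2, 1), pool now (6, 4, 3)
  W1: need (2, 0, 3) fits (6, 4, 3); releases (1, 1, 4), pool now (7, 5, 7)
  W3: need (0, 2, 5) fits (7, 5, 7); releases (1, 1, 1), pool now (8, 6, 8)


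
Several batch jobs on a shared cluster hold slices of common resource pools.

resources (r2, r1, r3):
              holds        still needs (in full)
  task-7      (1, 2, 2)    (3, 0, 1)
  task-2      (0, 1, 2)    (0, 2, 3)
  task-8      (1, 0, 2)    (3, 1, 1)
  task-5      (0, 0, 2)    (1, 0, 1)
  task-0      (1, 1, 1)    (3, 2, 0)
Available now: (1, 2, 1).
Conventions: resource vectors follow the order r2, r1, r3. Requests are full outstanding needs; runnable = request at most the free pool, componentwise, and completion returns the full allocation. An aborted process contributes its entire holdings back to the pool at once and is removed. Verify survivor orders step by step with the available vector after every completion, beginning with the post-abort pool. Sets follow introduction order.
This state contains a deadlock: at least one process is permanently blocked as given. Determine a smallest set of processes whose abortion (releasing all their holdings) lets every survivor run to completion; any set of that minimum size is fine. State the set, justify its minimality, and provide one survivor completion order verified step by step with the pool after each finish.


The answer: abort task-7 and task-0.
Key observation: task-8 could never have finished before the abort; with (2, 3, 3) returned by task-7 and task-0, it fits at step 2.
No one abort is enough; case by case: task-7 alone leaves task-8 blocked (short on r2); task-2 alone leaves task-7 blocked (short on r2); task-8 alone leaves task-7 blocked (short on r2); task-5 alone leaves task-7 blocked (short on r2); task-0 alone leaves task-7 blocked (short on r2).
The survivors complete as task-2, task-8, task-5. Verifying each step (starting from the post-abort pool):
  pool = (3, 5, 4)
  task-2: need (0, 2, 3) fits (3, 5, 4); releases (0, 1, 2), pool now (3, 6, 6)
  task-8: need (3, 1, 1) fits (3, 6, 6); releases (1, 0, 2), pool now (4, 6, 8)
  task-5: need (1, 0, 1) fits (4, 6, 8); releases (0, 0, 2), pool now (4, 6, 10)


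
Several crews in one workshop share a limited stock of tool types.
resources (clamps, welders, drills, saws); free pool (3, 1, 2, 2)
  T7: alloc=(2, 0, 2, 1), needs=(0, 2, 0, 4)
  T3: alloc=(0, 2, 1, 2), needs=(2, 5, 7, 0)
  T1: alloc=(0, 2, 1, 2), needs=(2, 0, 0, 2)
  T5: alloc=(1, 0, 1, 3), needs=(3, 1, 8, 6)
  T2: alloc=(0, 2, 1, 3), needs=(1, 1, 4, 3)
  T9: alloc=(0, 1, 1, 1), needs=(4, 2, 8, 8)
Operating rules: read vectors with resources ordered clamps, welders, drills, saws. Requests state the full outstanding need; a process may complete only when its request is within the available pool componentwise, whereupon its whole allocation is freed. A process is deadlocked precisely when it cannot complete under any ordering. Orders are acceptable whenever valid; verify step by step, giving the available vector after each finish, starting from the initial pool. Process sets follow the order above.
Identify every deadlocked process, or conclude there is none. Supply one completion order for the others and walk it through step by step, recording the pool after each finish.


The deadlocked set is T3, T5 and T9.
Key observation: after T1, T7, T2 complete, (5, 5, 6, 8) is the best the pool ever gets, yet each leftover process wants more drills.
One completion order for the rest: T1, T7, T2. Verifying each step:
  pool = (3, 1, 2, 2)
  T1: need (2, 0, 0, 2) fits (3, 1, 2, 2); releases (0, 2, 1, 2), pool now (3, 3, 3, 4)
  T7: need (0, 2, 0, 4) fits (3, 3, 3, 4); releases (2, 0, 2, 1), pool now (5, 3, 5, 5)
  T2: need (1, 1, 4, 3) fits (5, 3, 5, 5); releases (0, 2, 1, 3), pool now (5, 5, 6, 8)
The blocked processes can never fit:
  blocked: T3 wants (2, 5, 7, 0), pool (5, 5, 6, 8) — not enough drills
  blocked: T5 wants (3, 1, 8, 6), pool (5, 5, 6, 8) — not enough drills
  blocked: T9 wants (4, 2, 8, 8), pool (5, 5, 6, 8) — not enough drills


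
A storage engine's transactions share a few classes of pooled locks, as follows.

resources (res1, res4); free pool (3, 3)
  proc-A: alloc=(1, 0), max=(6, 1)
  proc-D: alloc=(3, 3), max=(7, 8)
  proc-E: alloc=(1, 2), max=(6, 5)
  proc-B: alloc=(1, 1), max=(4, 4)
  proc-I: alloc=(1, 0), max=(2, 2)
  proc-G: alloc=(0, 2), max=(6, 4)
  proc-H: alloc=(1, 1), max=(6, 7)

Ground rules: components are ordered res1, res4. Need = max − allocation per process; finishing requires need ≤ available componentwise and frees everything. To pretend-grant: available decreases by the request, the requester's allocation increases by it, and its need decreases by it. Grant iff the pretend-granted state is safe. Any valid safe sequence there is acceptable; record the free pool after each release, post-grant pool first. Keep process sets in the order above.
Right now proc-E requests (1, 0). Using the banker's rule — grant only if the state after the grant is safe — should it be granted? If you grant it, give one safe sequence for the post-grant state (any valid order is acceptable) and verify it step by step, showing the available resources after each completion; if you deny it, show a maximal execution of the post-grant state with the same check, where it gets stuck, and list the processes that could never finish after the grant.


GRANT: granting preserves safety; a valid post-grant sequence is proc-I, proc-B, proc-E, proc-G, proc-H, proc-A, proc-D.
Key observation: granting shrinks the pool to (2, 3), yet proc-I still fits and the chain goes through.
Step-by-step check of the post-grant state:
  pool = (2, 3)
  run proc-I (needs (1, 2), free (2, 3)); after release of (1, 0) the pool is (3, 3)
  run proc-B (needs (3, 3), free (3, 3)); after release of (1, 1) the pool is (4, 4)
  run proc-E (needs (4, 3), free (4, 4)); after release of (2, 2) the pool is (6, 6)
  run proc-G (needs (6, 2), free (6, 6)); after release of (0, 2) the pool is (6, 8)
  run proc-H (needs (5, 6), free (6, 8)); after release of (1, 1) the pool is (7, 9)
  run proc-A (needs (5, 1), free (7, 9)); after release of (1, 0) the pool is (8, 9)
  run proc-D (needs (4, 5), free (8, 9)); after release of (3, 3) the pool is (11, 12)


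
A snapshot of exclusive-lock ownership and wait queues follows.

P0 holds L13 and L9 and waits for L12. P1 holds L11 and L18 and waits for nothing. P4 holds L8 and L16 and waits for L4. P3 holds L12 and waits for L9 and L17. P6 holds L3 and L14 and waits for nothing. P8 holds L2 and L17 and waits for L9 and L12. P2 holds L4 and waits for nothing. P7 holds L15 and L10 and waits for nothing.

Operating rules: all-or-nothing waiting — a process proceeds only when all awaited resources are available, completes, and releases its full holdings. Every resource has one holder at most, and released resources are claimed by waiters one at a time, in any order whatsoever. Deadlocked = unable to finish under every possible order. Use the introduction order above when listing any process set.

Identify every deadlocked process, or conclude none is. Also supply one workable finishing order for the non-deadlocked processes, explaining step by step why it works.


The deadlocked set is P0, P3 and P8.
Key observation: P0 -> P3 -> P0 is a circular wait — nothing in it can go first; P8 is caught in further circular waits.
A valid finishing order for the others: P6, P1, P2, P7, P4.
Step-by-step check:
  run P6 (it waits on nothing); releases L3 and L14
  run P1 (it waits on nothing); releases L11 and L18
  run P2 (it waits on nothing); releases L4
  run P7 (it waits on nothing); releases L15 and L10
  P4: everything it awaited (L4) is free; runs, freeing L8 and L16


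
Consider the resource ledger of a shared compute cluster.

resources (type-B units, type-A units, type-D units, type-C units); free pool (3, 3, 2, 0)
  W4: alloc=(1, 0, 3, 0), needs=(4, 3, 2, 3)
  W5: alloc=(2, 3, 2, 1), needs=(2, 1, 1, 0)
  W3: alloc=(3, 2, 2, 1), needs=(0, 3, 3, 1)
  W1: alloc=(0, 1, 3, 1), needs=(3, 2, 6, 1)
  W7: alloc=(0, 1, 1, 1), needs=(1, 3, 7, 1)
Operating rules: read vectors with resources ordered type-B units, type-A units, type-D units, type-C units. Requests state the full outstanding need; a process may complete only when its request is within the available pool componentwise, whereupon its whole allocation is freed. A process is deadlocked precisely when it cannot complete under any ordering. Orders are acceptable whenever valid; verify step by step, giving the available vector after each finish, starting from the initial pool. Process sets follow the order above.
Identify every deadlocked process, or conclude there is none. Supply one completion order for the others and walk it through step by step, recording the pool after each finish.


Nothing here is deadlocked.
Key observation: W5 fits the free pool immediately, and its release cascades until everyone finishes.
One completion order for the rest: W5, W3, W1, W7, W4. Verifying each step:
  pool = (3, 3, 2, 0)
  W5: need (2, 1, 1, 0) fits (3, 3, 2, 0); releases (2, 3, 2, 1), pool now (5, 6, 4, 1)
  W3: need (0, 3, 3, 1) fits (5, 6, 4, 1); releases (3, 2, 2, 1), pool now (8, 8, 6, 2)
  W1: need (3, 2, 6, 1) fits (8, 8, 6, 2); releases (0, 1, 3, 1), pool now (8, 9, 9, 3)
  W7: need (1, 3, 7, 1) fits (8, 9, 9, 3); releases (0, 1, 1, 1), pool now (8, 10, 10, 4)
  W4: need (4, 3, 2, 3) fits (8, 10, 10, 4); releases (1, 0, 3, 0), pool now (9, 10, 13, 4)


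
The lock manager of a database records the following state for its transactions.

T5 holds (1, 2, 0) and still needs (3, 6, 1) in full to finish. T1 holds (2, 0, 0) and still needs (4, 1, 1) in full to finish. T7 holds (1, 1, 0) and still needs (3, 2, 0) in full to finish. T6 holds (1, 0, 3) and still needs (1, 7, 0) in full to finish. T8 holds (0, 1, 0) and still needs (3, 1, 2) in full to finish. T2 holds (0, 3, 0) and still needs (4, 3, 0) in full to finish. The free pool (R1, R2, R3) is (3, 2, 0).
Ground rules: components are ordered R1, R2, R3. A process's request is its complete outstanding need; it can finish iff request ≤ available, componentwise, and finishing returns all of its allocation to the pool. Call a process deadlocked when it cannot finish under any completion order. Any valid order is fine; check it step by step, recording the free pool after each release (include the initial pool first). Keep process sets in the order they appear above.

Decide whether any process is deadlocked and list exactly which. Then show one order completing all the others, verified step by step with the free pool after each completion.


Deadlocked set: T5, T1, T6 and T8.
Key observation: after T7, T2 the pool peaks at (4, 6, 0), and each blocked process is short somewhere: T5 on R3; T1 on R3; T6 on R2; T8 on R3.
The rest can finish in the order T7, T2. Verifying each step:
  pool = (3, 2, 0)
  run T7 (needs (3, 2, 0), free (3, 2, 0)); after release of (1, 1, 0) the pool is (4, 3, 0)
  run T2 (needs (4, 3, 0), free (4, 3, 0)); after release of (0, 3, 0) the pool is (4, 6, 0)
The blocked processes can never fit:
  T5 still needs (3, 6, 1) but only (4, 6, 0) is free — short on R3
  T1 still needs (4, 1, 1) but only (4, 6, 0) is free — short on R3
  T6 still needs (1, 7, 0) but only (4, 6, 0) is free — short on R2
  T8 still needs (3, 1, 2) but only (4, 6, 0) is free — short on R3


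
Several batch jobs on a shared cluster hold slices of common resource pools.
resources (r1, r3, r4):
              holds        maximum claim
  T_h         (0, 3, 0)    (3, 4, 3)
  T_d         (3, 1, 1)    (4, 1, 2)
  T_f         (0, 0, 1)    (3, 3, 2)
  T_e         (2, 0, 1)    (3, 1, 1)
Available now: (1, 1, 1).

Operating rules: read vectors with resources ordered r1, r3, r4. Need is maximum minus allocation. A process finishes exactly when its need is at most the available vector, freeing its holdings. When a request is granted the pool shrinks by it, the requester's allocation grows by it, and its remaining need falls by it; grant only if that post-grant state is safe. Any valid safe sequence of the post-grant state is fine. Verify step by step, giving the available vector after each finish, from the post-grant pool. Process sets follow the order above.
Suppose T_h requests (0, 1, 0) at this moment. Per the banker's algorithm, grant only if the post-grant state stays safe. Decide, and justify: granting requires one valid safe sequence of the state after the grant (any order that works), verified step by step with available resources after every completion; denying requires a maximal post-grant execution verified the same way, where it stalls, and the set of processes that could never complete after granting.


GRANT: granting preserves safety; a valid post-grant sequence is T_d, T_e, T_h, T_f.
Key observation: the grant leaves (1, 0, 1) free — enough for T_d, whose release restarts the cascade.
Check on the post-grant state, step by step:
  pool = (1, 0, 1)
  run T_d (needs (1, 0, 1), free (1, 0, 1)); after release of (3, 1, 1) the pool is (4, 1, 2)
  run T_e (needs (1, 1, 0), free (4, 1, 2)); after release of (2, 0, 1) the pool is (6, 1, 3)
  run T_h (needs (3, 0, 3), free (6, 1, 3)); after release of (0, 4, 0) the pool is (6, 5, 3)
  run T_f (needs (3, 3, 1), free (6, 5, 3)); after release of (0, 0, 1) the pool is (6, 5, 4)


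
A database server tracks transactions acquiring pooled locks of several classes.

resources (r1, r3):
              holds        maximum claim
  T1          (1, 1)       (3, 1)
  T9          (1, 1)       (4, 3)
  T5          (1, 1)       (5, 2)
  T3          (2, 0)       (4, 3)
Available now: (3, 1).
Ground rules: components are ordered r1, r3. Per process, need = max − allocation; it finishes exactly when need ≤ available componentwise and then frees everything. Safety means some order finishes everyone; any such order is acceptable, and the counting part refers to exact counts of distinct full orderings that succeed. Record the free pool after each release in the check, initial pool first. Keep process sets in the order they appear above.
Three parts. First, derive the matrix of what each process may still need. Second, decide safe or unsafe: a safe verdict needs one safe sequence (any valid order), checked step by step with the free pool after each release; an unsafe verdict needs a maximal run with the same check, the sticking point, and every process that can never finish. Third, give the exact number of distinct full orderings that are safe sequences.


(1) Outstanding need per process (order r1, r3):
  T1: (2, 0)
  T9: (3, 2)
  T5: (4, 1)
  T3: (2, 3)
(2) The state is SAFE; one workable sequence: T1, T9, T3, T5.
Key observation: T9 marks the first exact bind of the order: its need (3, 2) fits the free (4, 2) with zero slack on a requested resource.
Step-by-step check:
  pool = (3, 1)
  T1: need (2, 0) fits (3, 1); releases (1, 1), pool now (4, 2)
  T9: need (3, 2) fits (4, 2); releases (1, 1), pool now (5, 3)
  T3: need (2, 3) fits (5, 3); releases (2, 0), pool now (7, 3)
  T5: need (4, 1) fits (7, 3); releases (1, 1), pool now (8, 4)
(3) Precisely 4 of the possible complete orderings are safe sequences.


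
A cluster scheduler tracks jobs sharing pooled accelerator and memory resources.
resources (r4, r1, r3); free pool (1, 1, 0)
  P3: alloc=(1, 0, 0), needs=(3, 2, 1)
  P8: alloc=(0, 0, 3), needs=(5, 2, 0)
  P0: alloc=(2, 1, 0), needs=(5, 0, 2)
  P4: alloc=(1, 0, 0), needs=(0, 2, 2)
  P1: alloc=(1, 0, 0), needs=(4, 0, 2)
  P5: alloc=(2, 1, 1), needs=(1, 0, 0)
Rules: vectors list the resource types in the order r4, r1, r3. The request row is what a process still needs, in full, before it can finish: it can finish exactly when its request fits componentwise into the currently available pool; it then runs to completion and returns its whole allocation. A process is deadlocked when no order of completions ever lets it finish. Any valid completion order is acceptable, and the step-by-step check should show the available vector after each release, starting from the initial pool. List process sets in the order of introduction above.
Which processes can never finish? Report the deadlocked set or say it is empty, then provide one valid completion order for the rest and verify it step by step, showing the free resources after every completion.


Deadlocked: P8, P0, P4 and P1.
Key observation: after P5, P3 the pool peaks at (4, 2, 1), and each blocked process is short somewhere: P8 on r4; P0 on r4, r3; P4 on r3; P1 on r3.
One completion order for the rest: P5, P3. Verifying each step:
  pool = (1, 1, 0)
  run P5 (needs (1, 0, 0), free (1, 1, 0)); after release of (2, 1, 1) the pool is (3, 2, 1)
  run P3 (needs (3, 2, 1), free (3, 2, 1)); after release of (1, 0, 0) the pool is (4, 2, 1)
The stuck group stays short no matter what:
  P8 cannot run: need (5, 2, 0) vs free (4, 2, 1) (insufficient r4)
  P0 cannot run: need (5, 0, 2) vs free (4, 2, 1) (insufficient r4 and r3)
  P4 cannot run: need (0, 2, 2) vs free (4, 2, 1) (insufficient r3)
  P1 cannot run: need (4, 0, 2) vs free (4, 2, 1) (insufficient r3)


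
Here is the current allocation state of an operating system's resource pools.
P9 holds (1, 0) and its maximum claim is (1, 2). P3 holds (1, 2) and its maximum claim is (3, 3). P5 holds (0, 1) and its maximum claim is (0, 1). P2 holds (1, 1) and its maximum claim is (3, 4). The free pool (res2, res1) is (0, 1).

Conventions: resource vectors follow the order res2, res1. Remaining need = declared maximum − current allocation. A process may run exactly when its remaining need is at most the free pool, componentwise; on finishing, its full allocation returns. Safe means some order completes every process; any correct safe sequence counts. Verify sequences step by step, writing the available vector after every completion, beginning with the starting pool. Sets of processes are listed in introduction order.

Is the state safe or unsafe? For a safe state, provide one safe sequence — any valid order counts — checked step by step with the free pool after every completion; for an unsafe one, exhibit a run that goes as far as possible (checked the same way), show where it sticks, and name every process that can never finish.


The state is UNSAFE.
Key observation: no order helps: past P5, P9, the free pool tops out at (1, 2), below what each blocked process needs in res2.
The run P5, P9 cannot be extended any further. Walking it through:
  pool = (0, 1)
  P5: need (0, 0) fits (0, 1); releases (0, 1), pool now (0, 2)
  P9: need (0, 2) fits (0, 2); releases (1, 0), pool now (1, 2)
  blocked: P3 wants (2, 1), pool (1, 2) — not enough res2
  blocked: P2 wants (2, 3), pool (1, 2) — not enough res2 and res1
Never able to finish: P3 and P2.


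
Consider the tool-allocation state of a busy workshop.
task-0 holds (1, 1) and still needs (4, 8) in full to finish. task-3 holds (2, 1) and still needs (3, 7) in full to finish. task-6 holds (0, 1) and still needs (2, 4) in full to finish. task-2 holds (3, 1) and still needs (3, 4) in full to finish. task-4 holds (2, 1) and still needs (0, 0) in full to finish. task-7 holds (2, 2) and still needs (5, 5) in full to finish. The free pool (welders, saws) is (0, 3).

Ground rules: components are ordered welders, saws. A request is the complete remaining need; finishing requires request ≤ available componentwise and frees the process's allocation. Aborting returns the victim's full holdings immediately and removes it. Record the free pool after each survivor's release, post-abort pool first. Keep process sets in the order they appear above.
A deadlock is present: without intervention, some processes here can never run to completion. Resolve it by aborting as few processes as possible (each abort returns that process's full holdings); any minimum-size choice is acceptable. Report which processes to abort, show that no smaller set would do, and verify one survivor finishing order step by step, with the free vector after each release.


Abort task-7.
Key observation: aborting task-7 returns (2, 2), and task-3 — hopeless before — runs at step 3 with the returned capacity in the pool.
No smaller set exists: with zero aborts the deadlock remains.
One survivor order: task-6, task-4, task-3, task-2, task-0. Step-by-step check (post-abort pool first):
  pool = (2, 5)
  run task-6 (needs (2, 4), free (2, 5)); after release of (0, 1) the pool is (2, 6)
  run task-4 (needs (0, 0), free (2, 6)); after release of (2, 1) the pool is (4, 7)
  run task-3 (needs (3, 7), free (4, 7)); after release of (2, 1) the pool is (6, 8)
  run task-2 (needs (3, 4), free (6, 8)); after release of (3, 1) the pool is (9, 9)
  run task-0 (needs (4, 8), free (9, 9)); after release of (1, 1) the pool is (10, 10)


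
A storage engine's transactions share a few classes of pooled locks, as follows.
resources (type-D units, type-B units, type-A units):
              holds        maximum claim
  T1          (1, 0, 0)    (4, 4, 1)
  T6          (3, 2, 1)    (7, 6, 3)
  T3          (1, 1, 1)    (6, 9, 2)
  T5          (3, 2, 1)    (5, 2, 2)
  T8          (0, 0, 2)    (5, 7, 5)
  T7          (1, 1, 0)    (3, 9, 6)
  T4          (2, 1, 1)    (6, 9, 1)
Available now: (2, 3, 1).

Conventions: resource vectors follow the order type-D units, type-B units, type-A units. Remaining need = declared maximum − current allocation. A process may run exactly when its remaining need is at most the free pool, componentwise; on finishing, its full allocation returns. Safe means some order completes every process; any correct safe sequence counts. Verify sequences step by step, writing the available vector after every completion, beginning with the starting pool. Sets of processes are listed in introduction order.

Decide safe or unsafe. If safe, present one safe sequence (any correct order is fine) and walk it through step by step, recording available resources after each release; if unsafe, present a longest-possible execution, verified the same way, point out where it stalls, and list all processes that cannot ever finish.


UNSAFE — no complete ordering exists.
Key observation: T5, T1, T6, T8 can finish, but then (9, 7, 5) is all there is, and the blocked group's type-B units demands exceed it.
A maximal execution: T5, T1, T6, T8 — then nothing else fits. Verifying each step:
  pool = (2, 3, 1)
  run T5 (needs (2, 0, 1), free (2, 3, 1)); after release of (3, 2, 1) the pool is (5, 5, 2)
  run T1 (needs (3, 4, 1), free (5, 5, 2)); after release of (1, 0, 0) the pool is (6, 5, 2)
  run T6 (needs (4, 4, 2), free (6, 5, 2)); after release of (3, 2, 1) the pool is (9, 7, 3)
  run T8 (needs (5, 7, 3), free (9, 7, 3)); after release of (0, 0, 2) the pool is (9, 7, 5)
  T3 cannot run: need (5, 8, 1) vs free (9, 7, 5) (insufficient type-B units)
  T7 cannot run: need (2, 8, 6) vs free (9, 7, 5) (insufficient type-B units and type-A units)
  T4 cannot run: need (4, 8, 0) vs free (9, 7, 5) (insufficient type-B units)
Processes that can never finish: T3, T7 and T4.


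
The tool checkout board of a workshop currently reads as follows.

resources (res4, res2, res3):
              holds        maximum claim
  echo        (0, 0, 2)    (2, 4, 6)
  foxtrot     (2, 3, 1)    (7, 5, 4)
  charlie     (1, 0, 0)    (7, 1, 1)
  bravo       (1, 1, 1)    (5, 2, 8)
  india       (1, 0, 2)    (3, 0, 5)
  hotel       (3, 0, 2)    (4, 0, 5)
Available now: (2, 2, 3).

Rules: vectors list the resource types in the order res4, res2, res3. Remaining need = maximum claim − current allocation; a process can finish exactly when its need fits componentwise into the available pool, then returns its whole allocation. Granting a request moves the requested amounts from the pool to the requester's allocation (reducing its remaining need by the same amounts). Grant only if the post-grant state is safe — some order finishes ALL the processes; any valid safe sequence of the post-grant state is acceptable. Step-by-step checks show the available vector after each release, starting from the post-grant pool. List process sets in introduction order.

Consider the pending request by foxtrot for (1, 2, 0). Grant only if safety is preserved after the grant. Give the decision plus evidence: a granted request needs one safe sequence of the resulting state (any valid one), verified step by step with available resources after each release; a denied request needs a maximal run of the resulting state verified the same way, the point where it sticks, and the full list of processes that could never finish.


GRANT: granting preserves safety; a valid post-grant sequence is hotel, india, foxtrot, charlie, bravo, echo.
Key observation: granting shrinks the pool to (1, 0, 3), yet hotel still fits and the chain goes through.
Step-by-step check of the post-grant state:
  pool = (1, 0, 3)
  hotel needs (1, 0, 3) <= (1, 0, 3) -> finishes; pool += (3, 0, 2) = (4, 0, 5)
  india needs (2, 0, 3) <= (4, 0, 5) -> finishes; pool += (1, 0, 2) = (5, 0, 7)
  foxtrot needs (4, 0, 3) <= (5, 0, 7) -> finishes; pool += (3, 5, 1) = (8, 5, 8)
  charlie needs (6, 1, 1) <= (8, 5, 8) -> finishes; pool += (1, 0, 0) = (9, 5, 8)
  bravo needs (4, 1, 7) <= (9, 5, 8) -> finishes; pool += (1, 1, 1) = (10, 6, 9)
  echo needs (2, 4, 4) <= (10, 6, 9) -> finishes; pool += (0, 0, 2) = (10, 6, 11)


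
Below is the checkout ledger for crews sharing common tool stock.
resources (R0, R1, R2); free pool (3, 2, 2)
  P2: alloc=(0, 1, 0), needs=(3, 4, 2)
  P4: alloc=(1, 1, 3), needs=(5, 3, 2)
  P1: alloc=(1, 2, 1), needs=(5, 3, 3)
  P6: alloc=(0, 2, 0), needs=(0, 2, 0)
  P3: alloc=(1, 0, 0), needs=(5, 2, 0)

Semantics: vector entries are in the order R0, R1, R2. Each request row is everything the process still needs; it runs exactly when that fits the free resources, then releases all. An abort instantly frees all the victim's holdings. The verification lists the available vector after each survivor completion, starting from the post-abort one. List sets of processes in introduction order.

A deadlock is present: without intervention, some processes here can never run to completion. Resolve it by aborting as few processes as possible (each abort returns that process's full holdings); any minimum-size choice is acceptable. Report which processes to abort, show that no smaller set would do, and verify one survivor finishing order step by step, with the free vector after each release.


Abort P4 and P1.
Key observation: no ordering could ever have run P3 before the abort of P4 and P1; with (2, 3, 4) back in the pool it fits at step 3.
Minimality, checking each single-abort alternative: P2 alone leaves P4 blocked (short on R0); P4 alone leaves P1 blocked (short on R0); P1 alone leaves P4 blocked (short on R0); P6 alone leaves P4 blocked (short on R0); P3 alone leaves P4 blocked (short on R0).
One survivor order: P6, P2, P3. Step-by-step check (post-abort pool first):
  pool = (5, 5, 6)
  P6 needs (0, 2, 0) <= (5, 5, 6) -> finishes; pool += (0, 2, 0) = (5, 7, 6)
  P2 needs (3, 4, 2) <= (5, 7, 6) -> finishes; pool += (0, 1, 0) = (5, 8, 6)
  P3 needs (5, 2, 0) <= (5, 8, 6) -> finishes; pool += (1, 0, 0) = (6, 8, 6)


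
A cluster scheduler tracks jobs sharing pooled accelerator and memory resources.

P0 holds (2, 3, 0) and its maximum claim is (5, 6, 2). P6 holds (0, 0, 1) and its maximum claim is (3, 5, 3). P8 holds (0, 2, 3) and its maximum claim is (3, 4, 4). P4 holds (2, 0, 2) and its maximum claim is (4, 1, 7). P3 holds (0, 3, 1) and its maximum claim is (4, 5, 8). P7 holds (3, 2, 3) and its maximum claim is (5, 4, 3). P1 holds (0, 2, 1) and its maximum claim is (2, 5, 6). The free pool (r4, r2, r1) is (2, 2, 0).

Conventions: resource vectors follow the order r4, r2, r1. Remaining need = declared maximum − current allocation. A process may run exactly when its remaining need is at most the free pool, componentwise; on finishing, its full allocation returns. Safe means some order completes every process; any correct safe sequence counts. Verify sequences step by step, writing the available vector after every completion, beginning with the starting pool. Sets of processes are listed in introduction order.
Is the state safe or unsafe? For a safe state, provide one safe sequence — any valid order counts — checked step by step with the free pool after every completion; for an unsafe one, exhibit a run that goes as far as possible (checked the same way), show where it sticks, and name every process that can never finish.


SAFE. One safe sequence: P7, P8, P1, P6, P0, P4, P3.
Key observation: the order's first zero-slack moment is P7 ((2, 2, 0) needed, (2, 2, 0) free — a requested resource with nothing to spare).
Step-by-step check:
  pool = (2, 2, 0)
  P7: need (2, 2, 0) fits (2, 2, 0); releases (3, 2, 3), pool now (5, 4, 3)
  P8: need (3, 2, 1) fits (5, 4, 3); releases (0, 2, 3), pool now (5, 6, 6)
  P1: need (2, 3, 5) fits (5, 6, 6); releases (0, 2, 1), pool now (5, 8, 7)
  P6: need (3, 5, 2) fits (5, 8, 7); releases (0, 0, 1), pool now (5, 8, 8)
  P0: need (3, 3, 2) fits (5, 8, 8); releases (2, 3, 0), pool now (7, 11, 8)
  P4: need (2, 1, 5) fits (7, 11, 8); releases (2, 0, 2), pool now (9, 11, 10)
  P3: need (4, 2, 7) fits (9, 11, 10); releases (0, 3, 1), pool now (9, 14, 11)


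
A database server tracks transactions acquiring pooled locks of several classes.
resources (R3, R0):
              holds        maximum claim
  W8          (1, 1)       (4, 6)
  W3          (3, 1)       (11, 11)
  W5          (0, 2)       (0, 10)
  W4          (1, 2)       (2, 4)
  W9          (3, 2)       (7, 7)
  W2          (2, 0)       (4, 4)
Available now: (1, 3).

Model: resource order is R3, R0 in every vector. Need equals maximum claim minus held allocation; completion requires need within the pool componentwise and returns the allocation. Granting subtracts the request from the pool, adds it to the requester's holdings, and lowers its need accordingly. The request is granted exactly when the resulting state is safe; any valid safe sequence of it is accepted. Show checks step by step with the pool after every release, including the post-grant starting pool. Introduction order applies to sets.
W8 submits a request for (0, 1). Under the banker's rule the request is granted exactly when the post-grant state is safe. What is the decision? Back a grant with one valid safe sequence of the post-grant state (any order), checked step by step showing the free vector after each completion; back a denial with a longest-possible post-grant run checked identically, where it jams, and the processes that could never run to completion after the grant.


GRANT — the state after the grant stays safe, e.g. via W4, W2, W8, W9, W5, W3.
Key observation: post-grant, (1, 2) remains, and an order beginning with W4 completes everyone.
Check on the post-grant state, step by step:
  pool = (1, 2)
  W4 needs (1, 2) <= (1, 2) -> finishes; pool += (1, 2) = (2, 4)
  W2 needs (2, 4) <= (2, 4) -> finishes; pool += (2, 0) = (4, 4)
  W8 needs (3, 4) <= (4, 4) -> finishes; pool += (1, 2) = (5, 6)
  W9 needs (4, 5) <= (5, 6) -> finishes; pool += (3, 2) = (8, 8)
  W5 needs (0, 8) <= (8, 8) -> finishes; pool += (0, 2) = (8, 10)
  W3 needs (8, 10) <= (8, 10) -> finishes; pool += (3, 1) = (11, 11)


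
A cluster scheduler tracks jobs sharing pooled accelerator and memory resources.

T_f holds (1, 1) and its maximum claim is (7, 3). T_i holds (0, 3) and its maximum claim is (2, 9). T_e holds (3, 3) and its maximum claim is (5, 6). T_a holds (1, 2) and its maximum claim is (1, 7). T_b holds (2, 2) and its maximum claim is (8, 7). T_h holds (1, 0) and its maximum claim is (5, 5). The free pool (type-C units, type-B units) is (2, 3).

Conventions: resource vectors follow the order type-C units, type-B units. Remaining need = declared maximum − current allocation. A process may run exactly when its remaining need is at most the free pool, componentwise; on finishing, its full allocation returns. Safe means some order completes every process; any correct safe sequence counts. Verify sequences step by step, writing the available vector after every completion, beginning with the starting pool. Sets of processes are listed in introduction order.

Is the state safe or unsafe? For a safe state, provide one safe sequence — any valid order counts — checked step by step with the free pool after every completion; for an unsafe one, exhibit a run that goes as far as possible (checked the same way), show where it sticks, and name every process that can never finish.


SAFE, for example via the order T_e, T_a, T_b, T_h, T_f, T_i.
Key observation: reading the order forward, T_e is the first process whose need (2, 3) meets the free pool (2, 3) exactly on a resource it requests.
Verifying each step:
  pool = (2, 3)
  T_e needs (2, 3) <= (2, 3) -> finishes; pool += (3, 3) = (5, 6)
  T_a needs (0, 5) <= (5, 6) -> finishes; pool += (1, 2) = (6, 8)
  T_b needs (6, 5) <= (6, 8) -> finishes; pool += (2, 2) = (8, 10)
  T_h needs (4, 5) <= (8, 10) -> finishes; pool += (1, 0) = (9, 10)
  T_f needs (6, 2) <= (9, 10) -> finishes; pool += (1, 1) = (10, 11)
  T_i needs (2, 6) <= (10, 11) -> finishes; pool += (0, 3) = (10, 14)
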